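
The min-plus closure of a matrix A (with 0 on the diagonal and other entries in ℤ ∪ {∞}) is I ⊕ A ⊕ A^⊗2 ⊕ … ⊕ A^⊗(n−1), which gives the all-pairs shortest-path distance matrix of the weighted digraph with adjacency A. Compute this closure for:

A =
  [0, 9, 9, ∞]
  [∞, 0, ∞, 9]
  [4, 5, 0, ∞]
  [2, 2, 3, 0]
Closure =
  [0, 9, 9, 18]
  [11, 0, 12, 9]
  [4, 5, 0, 14]
  [2, 2, 3, 0]

This is the Floyd-Warshall all-pairs shortest-path computation. For each intermediate vertex k = 0, 1, …, 3, update dist[i][j] ← min(dist[i][j], dist[i][k] + dist[k][j]). The final matrix gives, for each (i, j), the minimum total weight of any directed path from i to j (possibly empty when i = j).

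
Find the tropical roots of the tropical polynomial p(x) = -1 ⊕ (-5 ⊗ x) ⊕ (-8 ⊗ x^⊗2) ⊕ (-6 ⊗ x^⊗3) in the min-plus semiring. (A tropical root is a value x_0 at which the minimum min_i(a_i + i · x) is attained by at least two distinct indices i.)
Roots: {-2, 3, 4}

Each tropical root is a break point of the lower envelope of the lines y = a_i + i · x (there are 4 lines, with slopes 0, 1, ..., 3). Only the lines that attain the minimum somewhere contribute to roots; other lines are dominated. Here the surviving (envelope) indices are i = 3, i = 2, i = 1, i = 0.
Intersections between consecutive envelope lines give the roots: for adjacent envelope indices i < j the intersection is x = (a_i − a_j) / (j − i). Reading off the sorted break points: {-2, 3, 4}.
Verification: at each break x_0, at least two indices attain the minimum of min_i(a_i + i · x_0).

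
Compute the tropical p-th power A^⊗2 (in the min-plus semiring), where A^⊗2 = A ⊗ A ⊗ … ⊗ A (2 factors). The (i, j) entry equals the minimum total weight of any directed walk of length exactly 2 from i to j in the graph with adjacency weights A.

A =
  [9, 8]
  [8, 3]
A^⊗2 =
  [16, 11]
  [11, 6]

Each entry (A^⊗2)_ij equals the minimum over all length-2 walks i = v_0 → v_1 → … → v_2 = j of Σ_t A[v_t][v_{t+1}]. For example, for (i, j) = (0, 1) we minimise over 2 possible intermediate vertex sequences; the minimum is 11, attained along the walk 0 → 1 → 1.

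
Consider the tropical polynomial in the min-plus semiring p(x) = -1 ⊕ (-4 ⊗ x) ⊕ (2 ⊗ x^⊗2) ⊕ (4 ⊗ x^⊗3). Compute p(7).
p(7) = -1

A tropical monomial a ⊗ x^⊗i evaluates to a + i · x. Evaluating each term at x = 7:
  Term 0 contributes -1 + 0 · 7 = -1
  Term 1 contributes -4 + 1 · 7 = 3
  Term 2 contributes 2 + 2 · 7 = 16
  Term 3 contributes 4 + 3 · 7 = 25
p(7) = ⊕ of these = min[-1, 3, 16, 25] = -1.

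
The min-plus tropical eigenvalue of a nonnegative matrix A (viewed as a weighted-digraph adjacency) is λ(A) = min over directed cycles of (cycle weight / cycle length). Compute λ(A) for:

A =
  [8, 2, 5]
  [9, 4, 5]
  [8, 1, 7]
λ(A) = 3

Enumerate directed cycles and compute their means (weight / length). Sample:
  cycle 0 → 0: weight = 8, length = 1, mean = 8/1 ≈ 8.000
  cycle 1 → 1: weight = 4, length = 1, mean = 4/1 ≈ 4.000
  cycle 2 → 2: weight = 7, length = 1, mean = 7/1 ≈ 7.000
  cycle 0 → 1 → 0: weight = 11, length = 2, mean = 11/2 ≈ 5.500
  cycle 0 → 2 → 0: weight = 13, length = 2, mean = 13/2 ≈ 6.500
  cycle 1 → 0 → 1: weight = 11, length = 2, mean = 11/2 ≈ 5.500
Minimum mean = 3.000, attained e.g. along the cycle 1 → 2 → 1 with weight 6 and length 2. So λ(A) = 6/2 = 3.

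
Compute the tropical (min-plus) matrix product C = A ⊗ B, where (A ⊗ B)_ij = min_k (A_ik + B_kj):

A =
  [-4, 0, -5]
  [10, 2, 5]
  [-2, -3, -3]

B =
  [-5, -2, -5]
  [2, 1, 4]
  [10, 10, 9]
A ⊗ B =
  [-9, -6, -9]
  [4, 3, 5]
  [-7, -4, -7]

Apply the min-plus product entry-by-entry:
  C[0][0] = min over k of (A[0][0] + B[0][0] = -4 + -5 = -9, A[0][1] + B[1][0] = 0 + 2 = 2, A[0][2] + B[2][0] = -5 + 10 = 5) = -9 (attained at k = 0)
  C[0][1] = min over k of (A[0][0] + B[0][1] = -4 + -2 = -6, A[0][1] + B[1][1] = 0 + 1 = 1, A[0][2] + B[2][1] = -5 + 10 = 5) = -6 (attained at k = 0)
  C[0][2] = min over k of (A[0][0] + B[0][2] = -4 + -5 = -9, A[0][1] + B[1][2] = 0 + 4 = 4, A[0][2] + B[2][2] = -5 + 9 = 4) = -9 (attained at k = 0)
  C[1][0] = min over k of (A[1][0] + B[0][0] = 10 + -5 = 5, A[1][1] + B[1][0] = 2 + 2 = 4, A[1][2] + B[2][0] = 5 + 10 = 15) = 4 (attained at k = 1)
  C[1][1] = min over k of (A[1][0] + B[0][1] = 10 + -2 = 8, A[1][1] + B[1][1] = 2 + 1 = 3, A[1][2] + B[2][1] = 5 + 10 = 15) = 3 (attained at k = 1)
  C[1][2] = min over k of (A[1][0] + B[0][2] = 10 + -5 = 5, A[1][1] + B[1][2] = 2 + 4 = 6, A[1][2] + B[2][2] = 5 + 9 = 14) = 5 (attained at k = 0)
  C[2][0] = min over k of (A[2][0] + B[0][0] = -2 + -5 = -7, A[2][1] + B[1][0] = -3 + 2 = -1, A[2][2] + B[2][0] = -3 + 10 = 7) = -7 (attained at k = 0)
  C[2][1] = min over k of (A[2][0] + B[0][1] = -2 + -2 = -4, A[2][1] + B[1][1] = -3 + 1 = -2, A[2][2] + B[2][1] = -3 + 10 = 7) = -4 (attained at k = 0)
  C[2][2] = min over k of (A[2][0] + B[0][2] = -2 + -5 = -7, A[2][1] + B[1][2] = -3 + 4 = 1, A[2][2] + B[2][2] = -3 + 9 = 6) = -7 (attained at k = 0)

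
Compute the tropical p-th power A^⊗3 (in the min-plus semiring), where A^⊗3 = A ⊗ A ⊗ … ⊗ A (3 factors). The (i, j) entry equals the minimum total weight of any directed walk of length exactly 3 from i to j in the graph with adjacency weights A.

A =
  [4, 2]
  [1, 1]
A^⊗3 =
  [4, 4]
  [3, 3]

Each entry (A^⊗3)_ij equals the minimum over all length-3 walks i = v_0 → v_1 → … → v_3 = j of Σ_t A[v_t][v_{t+1}]. For example, for (i, j) = (0, 1) we minimise over 4 possible intermediate vertex sequences; the minimum is 4, attained along the walk 0 → 1 → 1 → 1.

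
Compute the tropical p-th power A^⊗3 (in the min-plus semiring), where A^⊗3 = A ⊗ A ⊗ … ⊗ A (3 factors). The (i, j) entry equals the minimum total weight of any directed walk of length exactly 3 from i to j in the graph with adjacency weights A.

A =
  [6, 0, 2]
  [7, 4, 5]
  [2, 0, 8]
A^⊗3 =
  [7, 4, 6]
  [11, 7, 9]
  [6, 4, 7]

Each entry (A^⊗3)_ij equals the minimum over all length-3 walks i = v_0 → v_1 → … → v_3 = j of Σ_t A[v_t][v_{t+1}]. For example, for (i, j) = (0, 2) we minimise over 9 possible intermediate vertex sequences; the minimum is 6, attained along the walk 0 → 2 → 0 → 2.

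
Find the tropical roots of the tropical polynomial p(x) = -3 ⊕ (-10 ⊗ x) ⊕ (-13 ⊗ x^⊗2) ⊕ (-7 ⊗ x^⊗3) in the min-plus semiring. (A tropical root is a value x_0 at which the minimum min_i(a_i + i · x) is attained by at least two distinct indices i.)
Roots: {-6, 3, 7}

Each tropical root is a break point of the lower envelope of the lines y = a_i + i · x (there are 4 lines, with slopes 0, 1, ..., 3). Only the lines that attain the minimum somewhere contribute to roots; other lines are dominated. Here the surviving (envelope) indices are i = 3, i = 2, i = 1, i = 0.
Intersections between consecutive envelope lines give the roots: for adjacent envelope indices i < j the intersection is x = (a_i − a_j) / (j − i). Reading off the sorted break points: {-6, 3, 7}.
Verification: at each break x_0, at least two indices attain the minimum of min_i(a_i + i · x_0).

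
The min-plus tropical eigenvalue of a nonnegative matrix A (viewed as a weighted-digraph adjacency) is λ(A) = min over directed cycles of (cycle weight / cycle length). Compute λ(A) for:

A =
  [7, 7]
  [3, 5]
λ(A) = 5

Enumerate directed cycles and compute their means (weight / length). Sample:
  cycle 0 → 0: weight = 7, length = 1, mean = 7/1 ≈ 7.000
  cycle 1 → 1: weight = 5, length = 1, mean = 5/1 ≈ 5.000
  cycle 0 → 1 → 0: weight = 10, length = 2, mean = 10/2 ≈ 5.000
  cycle 1 → 0 → 1: weight = 10, length = 2, mean = 10/2 ≈ 5.000
Minimum mean = 5.000, attained e.g. along the cycle 1 → 1 with weight 5 and length 1. So λ(A) = 5/1 = 5.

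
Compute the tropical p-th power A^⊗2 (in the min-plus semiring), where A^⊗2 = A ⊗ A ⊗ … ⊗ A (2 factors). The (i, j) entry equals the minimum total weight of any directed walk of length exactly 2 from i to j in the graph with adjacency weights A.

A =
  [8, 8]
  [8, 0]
A^⊗2 =
  [16, 8]
  [8, 0]

Each entry (A^⊗2)_ij equals the minimum over all length-2 walks i = v_0 → v_1 → … → v_2 = j of Σ_t A[v_t][v_{t+1}]. For example, for (i, j) = (0, 1) we minimise over 2 possible intermediate vertex sequences; the minimum is 8, attained along the walk 0 → 1 → 1.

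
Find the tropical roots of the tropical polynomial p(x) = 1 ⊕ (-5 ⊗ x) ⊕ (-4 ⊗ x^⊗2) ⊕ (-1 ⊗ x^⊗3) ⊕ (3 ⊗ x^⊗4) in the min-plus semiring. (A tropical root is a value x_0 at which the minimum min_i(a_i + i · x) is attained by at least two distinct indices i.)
Roots: {-4, -3, -1, 6}

Each tropical root is a break point of the lower envelope of the lines y = a_i + i · x (there are 5 lines, with slopes 0, 1, ..., 4). Only the lines that attain the minimum somewhere contribute to roots; other lines are dominated. Here the surviving (envelope) indices are i = 4, i = 3, i = 2, i = 1, i = 0.
Intersections between consecutive envelope lines give the roots: for adjacent envelope indices i < j the intersection is x = (a_i − a_j) / (j − i). Reading off the sorted break points: {-4, -3, -1, 6}.
Verification: at each break x_0, at least two indices attain the minimum of min_i(a_i + i · x_0).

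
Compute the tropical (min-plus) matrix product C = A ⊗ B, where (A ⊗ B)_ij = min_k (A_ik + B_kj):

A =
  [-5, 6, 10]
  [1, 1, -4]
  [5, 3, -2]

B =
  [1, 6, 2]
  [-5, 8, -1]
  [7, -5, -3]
A ⊗ B =
  [-4, 1, -3]
  [-4, -9, -7]
  [-2, -7, -5]

Apply the min-plus product entry-by-entry:
  C[0][0] = min over k of (A[0][0] + B[0][0] = -5 + 1 = -4, A[0][1] + B[1][0] = 6 + -5 = 1, A[0][2] + B[2][0] = 10 + 7 = 17) = -4 (attained at k = 0)
  C[0][1] = min over k of (A[0][0] + B[0][1] = -5 + 6 = 1, A[0][1] + B[1][1] = 6 + 8 = 14, A[0][2] + B[2][1] = 10 + -5 = 5) = 1 (attained at k = 0)
  C[0][2] = min over k of (A[0][0] + B[0][2] = -5 + 2 = -3, A[0][1] + B[1][2] = 6 + -1 = 5, A[0][2] + B[2][2] = 10 + -3 = 7) = -3 (attained at k = 0)
  C[1][0] = min over k of (A[1][0] + B[0][0] = 1 + 1 = 2, A[1][1] + B[1][0] = 1 + -5 = -4, A[1][2] + B[2][0] = -4 + 7 = 3) = -4 (attained at k = 1)
  C[1][1] = min over k of (A[1][0] + B[0][1] = 1 + 6 = 7, A[1][1] + B[1][1] = 1 + 8 = 9, A[1][2] + B[2][1] = -4 + -5 = -9) = -9 (attained at k = 2)
  C[1][2] = min over k of (A[1][0] + B[0][2] = 1 + 2 = 3, A[1][1] + B[1][2] = 1 + -1 = 0, A[1][2] + B[2][2] = -4 + -3 = -7) = -7 (attained at k = 2)
  C[2][0] = min over k of (A[2][0] + B[0][0] = 5 + 1 = 6, A[2][1] + B[1][0] = 3 + -5 = -2, A[2][2] + B[2][0] = -2 + 7 = 5) = -2 (attained at k = 1)
  C[2][1] = min over k of (A[2][0] + B[0][1] = 5 + 6 = 11, A[2][1] + B[1][1] = 3 + 8 = 11, A[2][2] + B[2][1] = -2 + -5 = -7) = -7 (attained at k = 2)
  C[2][2] = min over k of (A[2][0] + B[0][2] = 5 + 2 = 7, A[2][1] + B[1][2] = 3 + -1 = 2, A[2][2] + B[2][2] = -2 + -3 = -5) = -5 (attained at k = 2)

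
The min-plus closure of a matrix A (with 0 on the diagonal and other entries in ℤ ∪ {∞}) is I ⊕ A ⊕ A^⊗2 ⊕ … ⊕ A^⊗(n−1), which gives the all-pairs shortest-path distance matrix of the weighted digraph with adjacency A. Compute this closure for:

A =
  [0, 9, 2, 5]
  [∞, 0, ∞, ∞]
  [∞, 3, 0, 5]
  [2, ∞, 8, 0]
Closure =
  [0, 5, 2, 5]
  [∞, 0, ∞, ∞]
  [7, 3, 0, 5]
  [2, 7, 4, 0]

This is the Floyd-Warshall all-pairs shortest-path computation. For each intermediate vertex k = 0, 1, …, 3, update dist[i][j] ← min(dist[i][j], dist[i][k] + dist[k][j]). The final matrix gives, for each (i, j), the minimum total weight of any directed path from i to j (possibly empty when i = j).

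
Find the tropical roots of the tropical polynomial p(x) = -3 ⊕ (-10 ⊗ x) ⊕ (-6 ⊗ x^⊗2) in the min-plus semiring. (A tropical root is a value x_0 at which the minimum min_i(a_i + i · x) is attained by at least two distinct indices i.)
Roots: {-4, 7}

Each tropical root is a break point of the lower envelope of the lines y = a_i + i · x (there are 3 lines, with slopes 0, 1, ..., 2). Only the lines that attain the minimum somewhere contribute to roots; other lines are dominated. Here the surviving (envelope) indices are i = 2, i = 1, i = 0.
Intersections between consecutive envelope lines give the roots: for adjacent envelope indices i < j the intersection is x = (a_i − a_j) / (j − i). Reading off the sorted break points: {-4, 7}.
Verification: at each break x_0, at least two indices attain the minimum of min_i(a_i + i · x_0).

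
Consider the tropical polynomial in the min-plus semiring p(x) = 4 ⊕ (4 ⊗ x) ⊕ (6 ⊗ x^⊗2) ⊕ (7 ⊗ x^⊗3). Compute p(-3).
p(-3) = -2

A tropical monomial a ⊗ x^⊗i evaluates to a + i · x. Evaluating each term at x = -3:
  Term 0 contributes 4 + 0 · -3 = 4
  Term 1 contributes 4 + 1 · -3 = 1
  Term 2 contributes 6 + 2 · -3 = 0
  Term 3 contributes 7 + 3 · -3 = -2
p(-3) = ⊕ of these = min[4, 1, 0, -2] = -2.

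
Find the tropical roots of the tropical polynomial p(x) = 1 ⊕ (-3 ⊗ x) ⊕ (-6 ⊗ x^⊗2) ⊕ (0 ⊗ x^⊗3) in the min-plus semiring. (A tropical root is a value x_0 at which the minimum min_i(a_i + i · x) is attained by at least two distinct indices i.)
Roots: {-6, 3, 4}

Each tropical root is a break point of the lower envelope of the lines y = a_i + i · x (there are 4 lines, with slopes 0, 1, ..., 3). Only the lines that attain the minimum somewhere contribute to roots; other lines are dominated. Here the surviving (envelope) indices are i = 3, i = 2, i = 1, i = 0.
Intersections between consecutive envelope lines give the roots: for adjacent envelope indices i < j the intersection is x = (a_i − a_j) / (j − i). Reading off the sorted break points: {-6, 3, 4}.
Verification: at each break x_0, at least two indices attain the minimum of min_i(a_i + i · x_0).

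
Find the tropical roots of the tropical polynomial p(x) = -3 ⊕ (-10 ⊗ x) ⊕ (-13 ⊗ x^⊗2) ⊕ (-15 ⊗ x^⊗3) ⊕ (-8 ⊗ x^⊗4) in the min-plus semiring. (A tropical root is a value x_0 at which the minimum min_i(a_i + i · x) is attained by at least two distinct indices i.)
Roots: {-7, 2, 3, 7}

Each tropical root is a break point of the lower envelope of the lines y = a_i + i · x (there are 5 lines, with slopes 0, 1, ..., 4). Only the lines that attain the minimum somewhere contribute to roots; other lines are dominated. Here the surviving (envelope) indices are i = 4, i = 3, i = 2, i = 1, i = 0.
Intersections between consecutive envelope lines give the roots: for adjacent envelope indices i < j the intersection is x = (a_i − a_j) / (j − i). Reading off the sorted break points: {-7, 2, 3, 7}.
Verification: at each break x_0, at least two indices attain the minimum of min_i(a_i + i · x_0).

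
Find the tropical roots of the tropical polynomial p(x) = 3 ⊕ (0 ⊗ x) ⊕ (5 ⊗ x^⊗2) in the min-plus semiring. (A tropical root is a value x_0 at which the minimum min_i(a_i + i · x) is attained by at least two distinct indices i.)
Roots: {-5, 3}

Each tropical root is a break point of the lower envelope of the lines y = a_i + i · x (there are 3 lines, with slopes 0, 1, ..., 2). Only the lines that attain the minimum somewhere contribute to roots; other lines are dominated. Here the surviving (envelope) indices are i = 2, i = 1, i = 0.
Intersections between consecutive envelope lines give the roots: for adjacent envelope indices i < j the intersection is x = (a_i − a_j) / (j − i). Reading off the sorted break points: {-5, 3}.
Verification: at each break x_0, at least two indices attain the minimum of min_i(a_i + i · x_0).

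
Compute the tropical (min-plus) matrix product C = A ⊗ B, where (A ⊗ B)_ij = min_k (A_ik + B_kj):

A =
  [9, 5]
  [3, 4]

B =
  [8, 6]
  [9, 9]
A ⊗ B =
  [14, 14]
  [11, 9]

Apply the min-plus product entry-by-entry:
  C[0][0] = min over k of (A[0][0] + B[0][0] = 9 + 8 = 17, A[0][1] + B[1][0] = 5 + 9 = 14) = 14 (attained at k = 1)
  C[0][1] = min over k of (A[0][0] + B[0][1] = 9 + 6 = 15, A[0][1] + B[1][1] = 5 + 9 = 14) = 14 (attained at k = 1)
  C[1][0] = min over k of (A[1][0] + B[0][0] = 3 + 8 = 11, A[1][1] + B[1][0] = 4 + 9 = 13) = 11 (attained at k = 0)
  C[1][1] = min over k of (A[1][0] + B[0][1] = 3 + 6 = 9, A[1][1] + B[1][1] = 4 + 9 = 13) = 9 (attained at k = 0)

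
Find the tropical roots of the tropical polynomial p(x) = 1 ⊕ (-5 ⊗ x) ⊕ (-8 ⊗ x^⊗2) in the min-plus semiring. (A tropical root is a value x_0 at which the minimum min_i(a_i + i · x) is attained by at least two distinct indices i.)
Roots: {3, 6}

Each tropical root is a break point of the lower envelope of the lines y = a_i + i · x (there are 3 lines, with slopes 0, 1, ..., 2). Only the lines that attain the minimum somewhere contribute to roots; other lines are dominated. Here the surviving (envelope) indices are i = 2, i = 1, i = 0.
Intersections between consecutive envelope lines give the roots: for adjacent envelope indices i < j the intersection is x = (a_i − a_j) / (j − i). Reading off the sorted break points: {3, 6}.
Verification: at each break x_0, at least two indices attain the minimum of min_i(a_i + i · x_0).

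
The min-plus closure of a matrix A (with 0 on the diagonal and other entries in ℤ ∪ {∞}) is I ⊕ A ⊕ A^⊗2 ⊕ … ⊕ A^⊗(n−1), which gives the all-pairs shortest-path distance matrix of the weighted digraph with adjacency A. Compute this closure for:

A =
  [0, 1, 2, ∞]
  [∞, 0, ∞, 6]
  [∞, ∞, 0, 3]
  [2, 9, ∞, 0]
Closure =
  [0, 1, 2, 5]
  [8, 0, 10, 6]
  [5, 6, 0, 3]
  [2, 3, 4, 0]

This is the Floyd-Warshall all-pairs shortest-path computation. For each intermediate vertex k = 0, 1, …, 3, update dist[i][j] ← min(dist[i][j], dist[i][k] + dist[k][j]). The final matrix gives, for each (i, j), the minimum total weight of any directed path from i to j (possibly empty when i = j).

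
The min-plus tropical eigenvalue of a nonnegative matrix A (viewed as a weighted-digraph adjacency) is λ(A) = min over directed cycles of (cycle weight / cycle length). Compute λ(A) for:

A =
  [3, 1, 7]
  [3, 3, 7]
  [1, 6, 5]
λ(A) = 2

Enumerate directed cycles and compute their means (weight / length). Sample:
  cycle 0 → 0: weight = 3, length = 1, mean = 3/1 ≈ 3.000
  cycle 1 → 1: weight = 3, length = 1, mean = 3/1 ≈ 3.000
  cycle 2 → 2: weight = 5, length = 1, mean = 5/1 ≈ 5.000
  cycle 0 → 1 → 0: weight = 4, length = 2, mean = 4/2 ≈ 2.000
  cycle 0 → 2 → 0: weight = 8, length = 2, mean = 8/2 ≈ 4.000
  cycle 1 → 0 → 1: weight = 4, length = 2, mean = 4/2 ≈ 2.000
Minimum mean = 2.000, attained e.g. along the cycle 0 → 1 → 0 with weight 4 and length 2. So λ(A) = 4/2 = 2.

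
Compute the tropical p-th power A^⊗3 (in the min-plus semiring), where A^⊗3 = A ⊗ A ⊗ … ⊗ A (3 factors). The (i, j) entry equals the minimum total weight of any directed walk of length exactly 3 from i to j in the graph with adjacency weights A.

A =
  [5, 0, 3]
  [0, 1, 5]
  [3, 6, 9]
A^⊗3 =
  [1, 0, 3]
  [0, 1, 4]
  [3, 4, 8]

Each entry (A^⊗3)_ij equals the minimum over all length-3 walks i = v_0 → v_1 → … → v_3 = j of Σ_t A[v_t][v_{t+1}]. For example, for (i, j) = (0, 2) we minimise over 9 possible intermediate vertex sequences; the minimum is 3, attained along the walk 0 → 1 → 0 → 2.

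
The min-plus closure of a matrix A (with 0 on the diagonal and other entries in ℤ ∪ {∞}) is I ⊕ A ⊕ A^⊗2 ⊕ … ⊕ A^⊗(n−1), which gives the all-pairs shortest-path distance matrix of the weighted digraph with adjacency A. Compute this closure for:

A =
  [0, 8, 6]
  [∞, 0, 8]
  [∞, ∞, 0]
Closure =
  [0, 8, 6]
  [∞, 0, 8]
  [∞, ∞, 0]

This is the Floyd-Warshall all-pairs shortest-path computation. For each intermediate vertex k = 0, 1, …, 2, update dist[i][j] ← min(dist[i][j], dist[i][k] + dist[k][j]). The final matrix gives, for each (i, j), the minimum total weight of any directed path from i to j (possibly empty when i = j).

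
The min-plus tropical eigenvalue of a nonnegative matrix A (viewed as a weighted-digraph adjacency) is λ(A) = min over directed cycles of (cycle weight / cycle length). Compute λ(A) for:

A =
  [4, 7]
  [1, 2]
λ(A) = 2

Enumerate directed cycles and compute their means (weight / length). Sample:
  cycle 0 → 0: weight = 4, length = 1, mean = 4/1 ≈ 4.000
  cycle 1 → 1: weight = 2, length = 1, mean = 2/1 ≈ 2.000
  cycle 0 → 1 → 0: weight = 8, length = 2, mean = 8/2 ≈ 4.000
  cycle 1 → 0 → 1: weight = 8, length = 2, mean = 8/2 ≈ 4.000
Minimum mean = 2.000, attained e.g. along the cycle 1 → 1 with weight 2 and length 1. So λ(A) = 2/1 = 2.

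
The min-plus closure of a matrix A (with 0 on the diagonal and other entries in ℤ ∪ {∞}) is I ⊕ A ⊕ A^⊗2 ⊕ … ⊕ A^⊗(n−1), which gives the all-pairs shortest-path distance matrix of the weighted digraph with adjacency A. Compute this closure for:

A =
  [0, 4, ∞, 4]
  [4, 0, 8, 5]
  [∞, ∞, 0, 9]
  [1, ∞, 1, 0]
Closure =
  [0, 4, 5, 4]
  [4, 0, 6, 5]
  [10, 14, 0, 9]
  [1, 5, 1, 0]

This is the Floyd-Warshall all-pairs shortest-path computation. For each intermediate vertex k = 0, 1, …, 3, update dist[i][j] ← min(dist[i][j], dist[i][k] + dist[k][j]). The final matrix gives, for each (i, j), the minimum total weight of any directed path from i to j (possibly empty when i = j).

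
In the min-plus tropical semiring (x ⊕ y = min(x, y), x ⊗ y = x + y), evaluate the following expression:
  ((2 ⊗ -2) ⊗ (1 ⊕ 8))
((2 ⊗ -2) ⊗ (1 ⊕ 8)) = 1

Expand innermost to outermost. Recall ⊕ takes the minimum of its arguments and ⊗ takes their sum. Working out the expression ((2 ⊗ -2) ⊗ (1 ⊕ 8)) gives 1.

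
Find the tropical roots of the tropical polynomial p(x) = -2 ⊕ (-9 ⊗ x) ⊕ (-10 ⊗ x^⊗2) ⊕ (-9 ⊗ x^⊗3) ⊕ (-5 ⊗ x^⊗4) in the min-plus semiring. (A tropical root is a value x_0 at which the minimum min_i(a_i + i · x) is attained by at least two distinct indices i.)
Roots: {-4, -1, 1, 7}

Each tropical root is a break point of the lower envelope of the lines y = a_i + i · x (there are 5 lines, with slopes 0, 1, ..., 4). Only the lines that attain the minimum somewhere contribute to roots; other lines are dominated. Here the surviving (envelope) indices are i = 4, i = 3, i = 2, i = 1, i = 0.
Intersections between consecutive envelope lines give the roots: for adjacent envelope indices i < j the intersection is x = (a_i − a_j) / (j − i). Reading off the sorted break points: {-4, -1, 1, 7}.
Verification: at each break x_0, at least two indices attain the minimum of min_i(a_i + i · x_0).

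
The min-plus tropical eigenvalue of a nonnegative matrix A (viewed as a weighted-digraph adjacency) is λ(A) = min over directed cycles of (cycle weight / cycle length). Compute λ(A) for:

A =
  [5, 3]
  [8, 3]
λ(A) = 3

Enumerate directed cycles and compute their means (weight / length). Sample:
  cycle 0 → 0: weight = 5, length = 1, mean = 5/1 ≈ 5.000
  cycle 1 → 1: weight = 3, length = 1, mean = 3/1 ≈ 3.000
  cycle 0 → 1 → 0: weight = 11, length = 2, mean = 11/2 ≈ 5.500
  cycle 1 → 0 → 1: weight = 11, length = 2, mean = 11/2 ≈ 5.500
Minimum mean = 3.000, attained e.g. along the cycle 1 → 1 with weight 3 and length 1. So λ(A) = 3/1 = 3.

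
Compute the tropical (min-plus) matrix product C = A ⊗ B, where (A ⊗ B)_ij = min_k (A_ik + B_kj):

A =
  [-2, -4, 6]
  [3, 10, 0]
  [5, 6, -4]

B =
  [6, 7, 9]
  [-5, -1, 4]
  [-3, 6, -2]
A ⊗ B =
  [-9, -5, 0]
  [-3, 6, -2]
  [-7, 2, -6]

Apply the min-plus product entry-by-entry:
  C[0][0] = min over k of (A[0][0] + B[0][0] = -2 + 6 = 4, A[0][1] + B[1][0] = -4 + -5 = -9, A[0][2] + B[2][0] = 6 + -3 = 3) = -9 (attained at k = 1)
  C[0][1] = min over k of (A[0][0] + B[0][1] = -2 + 7 = 5, A[0][1] + B[1][1] = -4 + -1 = -5, A[0][2] + B[2][1] = 6 + 6 = 12) = -5 (attained at k = 1)
  C[0][2] = min over k of (A[0][0] + B[0][2] = -2 + 9 = 7, A[0][1] + B[1][2] = -4 + 4 = 0, A[0][2] + B[2][2] = 6 + -2 = 4) = 0 (attained at k = 1)
  C[1][0] = min over k of (A[1][0] + B[0][0] = 3 + 6 = 9, A[1][1] + B[1][0] = 10 + -5 = 5, A[1][2] + B[2][0] = 0 + -3 = -3) = -3 (attained at k = 2)
  C[1][1] = min over k of (A[1][0] + B[0][1] = 3 + 7 = 10, A[1][1] + B[1][1] = 10 + -1 = 9, A[1][2] + B[2][1] = 0 + 6 = 6) = 6 (attained at k = 2)
  C[1][2] = min over k of (A[1][0] + B[0][2] = 3 + 9 = 12, A[1][1] + B[1][2] = 10 + 4 = 14, A[1][2] + B[2][2] = 0 + -2 = -2) = -2 (attained at k = 2)
  C[2][0] = min over k of (A[2][0] + B[0][0] = 5 + 6 = 11, A[2][1] + B[1][0] = 6 + -5 = 1, A[2][2] + B[2][0] = -4 + -3 = -7) = -7 (attained at k = 2)
  C[2][1] = min over k of (A[2][0] + B[0][1] = 5 + 7 = 12, A[2][1] + B[1][1] = 6 + -1 = 5, A[2][2] + B[2][1] = -4 + 6 = 2) = 2 (attained at k = 2)
  C[2][2] = min over k of (A[2][0] + B[0][2] = 5 + 9 = 14, A[2][1] + B[1][2] = 6 + 4 = 10, A[2][2] + B[2][2] = -4 + -2 = -6) = -6 (attained at k = 2)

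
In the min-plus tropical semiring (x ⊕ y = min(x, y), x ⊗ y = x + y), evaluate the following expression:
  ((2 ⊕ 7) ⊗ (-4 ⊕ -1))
((2 ⊕ 7) ⊗ (-4 ⊕ -1)) = -2

Expand innermost to outermost. Recall ⊕ takes the minimum of its arguments and ⊗ takes their sum. Working out the expression ((2 ⊕ 7) ⊗ (-4 ⊕ -1)) gives -2.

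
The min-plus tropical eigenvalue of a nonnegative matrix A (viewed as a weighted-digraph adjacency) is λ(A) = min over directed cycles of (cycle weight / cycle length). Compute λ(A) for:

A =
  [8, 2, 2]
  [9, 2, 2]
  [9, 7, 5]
λ(A) = 2

Enumerate directed cycles and compute their means (weight / length). Sample:
  cycle 0 → 0: weight = 8, length = 1, mean = 8/1 ≈ 8.000
  cycle 1 → 1: weight = 2, length = 1, mean = 2/1 ≈ 2.000
  cycle 2 → 2: weight = 5, length = 1, mean = 5/1 ≈ 5.000
  cycle 0 → 1 → 0: weight = 11, length = 2, mean = 11/2 ≈ 5.500
  cycle 0 → 2 → 0: weight = 11, length = 2, mean = 11/2 ≈ 5.500
  cycle 1 → 0 → 1: weight = 11, length = 2, mean = 11/2 ≈ 5.500
Minimum mean = 2.000, attained e.g. along the cycle 1 → 1 with weight 2 and length 1. So λ(A) = 2/1 = 2.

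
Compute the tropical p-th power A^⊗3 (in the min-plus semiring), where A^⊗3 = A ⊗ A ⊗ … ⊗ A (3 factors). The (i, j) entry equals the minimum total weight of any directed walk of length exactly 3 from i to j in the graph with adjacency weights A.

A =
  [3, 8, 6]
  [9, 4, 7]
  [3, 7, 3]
A^⊗3 =
  [9, 14, 12]
  [13, 12, 13]
  [9, 13, 9]

Each entry (A^⊗3)_ij equals the minimum over all length-3 walks i = v_0 → v_1 → … → v_3 = j of Σ_t A[v_t][v_{t+1}]. For example, for (i, j) = (0, 2) we minimise over 9 possible intermediate vertex sequences; the minimum is 12, attained along the walk 0 → 0 → 0 → 2.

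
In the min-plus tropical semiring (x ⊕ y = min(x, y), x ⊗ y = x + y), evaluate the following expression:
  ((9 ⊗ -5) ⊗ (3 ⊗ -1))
((9 ⊗ -5) ⊗ (3 ⊗ -1)) = 6

Expand innermost to outermost. Recall ⊕ takes the minimum of its arguments and ⊗ takes their sum. Working out the expression ((9 ⊗ -5) ⊗ (3 ⊗ -1)) gives 6.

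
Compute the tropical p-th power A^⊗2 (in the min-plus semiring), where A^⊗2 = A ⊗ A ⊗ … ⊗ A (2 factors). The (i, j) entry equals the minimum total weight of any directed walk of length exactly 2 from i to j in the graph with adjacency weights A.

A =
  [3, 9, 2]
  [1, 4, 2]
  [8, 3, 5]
A^⊗2 =
  [6, 5, 5]
  [4, 5, 3]
  [4, 7, 5]

Each entry (A^⊗2)_ij equals the minimum over all length-2 walks i = v_0 → v_1 → … → v_2 = j of Σ_t A[v_t][v_{t+1}]. For example, for (i, j) = (0, 2) we minimise over 3 possible intermediate vertex sequences; the minimum is 5, attained along the walk 0 → 0 → 2.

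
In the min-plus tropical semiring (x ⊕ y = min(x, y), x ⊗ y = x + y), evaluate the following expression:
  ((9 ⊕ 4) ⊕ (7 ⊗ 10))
((9 ⊕ 4) ⊕ (7 ⊗ 10)) = 4

Expand innermost to outermost. Recall ⊕ takes the minimum of its arguments and ⊗ takes their sum. Working out the expression ((9 ⊕ 4) ⊕ (7 ⊗ 10)) gives 4.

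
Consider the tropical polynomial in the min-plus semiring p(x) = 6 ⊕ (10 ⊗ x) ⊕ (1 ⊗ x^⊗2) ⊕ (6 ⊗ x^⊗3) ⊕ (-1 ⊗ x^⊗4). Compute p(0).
p(0) = -1

A tropical monomial a ⊗ x^⊗i evaluates to a + i · x. Evaluating each term at x = 0:
  Term 0 contributes 6 + 0 · 0 = 6
  Term 1 contributes 10 + 1 · 0 = 10
  Term 2 contributes 1 + 2 · 0 = 1
  Term 3 contributes 6 + 3 · 0 = 6
  Term 4 contributes -1 + 4 · 0 = -1
p(0) = ⊕ of these = min[6, 10, 1, 6, -1] = -1.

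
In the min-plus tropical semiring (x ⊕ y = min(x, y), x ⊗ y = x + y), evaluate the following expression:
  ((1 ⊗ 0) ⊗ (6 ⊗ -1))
((1 ⊗ 0) ⊗ (6 ⊗ -1)) = 6

Expand innermost to outermost. Recall ⊕ takes the minimum of its arguments and ⊗ takes their sum. Working out the expression ((1 ⊗ 0) ⊗ (6 ⊗ -1)) gives 6.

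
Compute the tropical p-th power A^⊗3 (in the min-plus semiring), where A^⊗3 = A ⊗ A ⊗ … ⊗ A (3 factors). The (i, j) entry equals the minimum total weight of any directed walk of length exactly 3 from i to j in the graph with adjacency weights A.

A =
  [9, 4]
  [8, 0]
A^⊗3 =
  [12, 4]
  [8, 0]

Each entry (A^⊗3)_ij equals the minimum over all length-3 walks i = v_0 → v_1 → … → v_3 = j of Σ_t A[v_t][v_{t+1}]. For example, for (i, j) = (0, 1) we minimise over 4 possible intermediate vertex sequences; the minimum is 4, attained along the walk 0 → 1 → 1 → 1.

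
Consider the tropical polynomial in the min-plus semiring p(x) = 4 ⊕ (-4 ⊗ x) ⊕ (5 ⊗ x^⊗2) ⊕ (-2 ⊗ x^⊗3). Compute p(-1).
p(-1) = -5

A tropical monomial a ⊗ x^⊗i evaluates to a + i · x. Evaluating each term at x = -1:
  Term 0 contributes 4 + 0 · -1 = 4
  Term 1 contributes -4 + 1 · -1 = -5
  Term 2 contributes 5 + 2 · -1 = 3
  Term 3 contributes -2 + 3 · -1 = -5
p(-1) = ⊕ of these = min[4, -5, 3, -5] = -5.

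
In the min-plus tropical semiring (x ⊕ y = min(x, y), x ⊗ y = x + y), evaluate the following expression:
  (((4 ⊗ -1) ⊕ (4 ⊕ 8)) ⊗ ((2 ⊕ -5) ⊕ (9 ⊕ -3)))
(((4 ⊗ -1) ⊕ (4 ⊕ 8)) ⊗ ((2 ⊕ -5) ⊕ (9 ⊕ -3))) = -2

Expand innermost to outermost. Recall ⊕ takes the minimum of its arguments and ⊗ takes their sum. Working out the expression (((4 ⊗ -1) ⊕ (4 ⊕ 8)) ⊗ ((2 ⊕ -5) ⊕ (9 ⊕ -3))) gives -2.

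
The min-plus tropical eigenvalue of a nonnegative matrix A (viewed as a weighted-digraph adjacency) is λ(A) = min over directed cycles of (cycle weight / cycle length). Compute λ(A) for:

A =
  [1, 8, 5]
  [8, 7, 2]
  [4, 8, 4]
λ(A) = 1

Enumerate directed cycles and compute their means (weight / length). Sample:
  cycle 0 → 0: weight = 1, length = 1, mean = 1/1 ≈ 1.000
  cycle 1 → 1: weight = 7, length = 1, mean = 7/1 ≈ 7.000
  cycle 2 → 2: weight = 4, length = 1, mean = 4/1 ≈ 4.000
  cycle 0 → 1 → 0: weight = 16, length = 2, mean = 16/2 ≈ 8.000
  cycle 0 → 2 → 0: weight = 9, length = 2, mean = 9/2 ≈ 4.500
  cycle 1 → 0 → 1: weight = 16, length = 2, mean = 16/2 ≈ 8.000
Minimum mean = 1.000, attained e.g. along the cycle 0 → 0 with weight 1 and length 1. So λ(A) = 1/1 = 1.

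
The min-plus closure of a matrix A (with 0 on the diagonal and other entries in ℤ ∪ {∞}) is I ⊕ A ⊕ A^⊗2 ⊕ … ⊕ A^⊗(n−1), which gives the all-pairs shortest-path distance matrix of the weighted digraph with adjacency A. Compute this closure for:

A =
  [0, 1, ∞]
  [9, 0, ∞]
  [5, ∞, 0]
Closure =
  [0, 1, ∞]
  [9, 0, ∞]
  [5, 6, 0]

This is the Floyd-Warshall all-pairs shortest-path computation. For each intermediate vertex k = 0, 1, …, 2, update dist[i][j] ← min(dist[i][j], dist[i][k] + dist[k][j]). The final matrix gives, for each (i, j), the minimum total weight of any directed path from i to j (possibly empty when i = j).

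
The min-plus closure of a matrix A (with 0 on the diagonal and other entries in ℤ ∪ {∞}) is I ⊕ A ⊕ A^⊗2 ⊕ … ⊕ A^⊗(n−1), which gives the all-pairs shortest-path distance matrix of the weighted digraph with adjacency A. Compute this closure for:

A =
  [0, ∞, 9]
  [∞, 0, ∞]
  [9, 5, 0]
Closure =
  [0, 14, 9]
  [∞, 0, ∞]
  [9, 5, 0]

This is the Floyd-Warshall all-pairs shortest-path computation. For each intermediate vertex k = 0, 1, …, 2, update dist[i][j] ← min(dist[i][j], dist[i][k] + dist[k][j]). The final matrix gives, for each (i, j), the minimum total weight of any directed path from i to j (possibly empty when i = j).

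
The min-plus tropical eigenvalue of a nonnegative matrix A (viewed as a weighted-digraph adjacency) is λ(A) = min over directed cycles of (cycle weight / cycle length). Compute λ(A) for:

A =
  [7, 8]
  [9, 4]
λ(A) = 4

Enumerate directed cycles and compute their means (weight / length). Sample:
  cycle 0 → 0: weight = 7, length = 1, mean = 7/1 ≈ 7.000
  cycle 1 → 1: weight = 4, length = 1, mean = 4/1 ≈ 4.000
  cycle 0 → 1 → 0: weight = 17, length = 2, mean = 17/2 ≈ 8.500
  cycle 1 → 0 → 1: weight = 17, length = 2, mean = 17/2 ≈ 8.500
Minimum mean = 4.000, attained e.g. along the cycle 1 → 1 with weight 4 and length 1. So λ(A) = 4/1 = 4.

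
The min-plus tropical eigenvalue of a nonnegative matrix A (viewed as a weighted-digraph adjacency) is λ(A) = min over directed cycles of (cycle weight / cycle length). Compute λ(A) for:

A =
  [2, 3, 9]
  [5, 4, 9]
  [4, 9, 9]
λ(A) = 2

Enumerate directed cycles and compute their means (weight / length). Sample:
  cycle 0 → 0: weight = 2, length = 1, mean = 2/1 ≈ 2.000
  cycle 1 → 1: weight = 4, length = 1, mean = 4/1 ≈ 4.000
  cycle 2 → 2: weight = 9, length = 1, mean = 9/1 ≈ 9.000
  cycle 0 → 1 → 0: weight = 8, length = 2, mean = 8/2 ≈ 4.000
  cycle 0 → 2 → 0: weight = 13, length = 2, mean = 13/2 ≈ 6.500
  cycle 1 → 0 → 1: weight = 8, length = 2, mean = 8/2 ≈ 4.000
Minimum mean = 2.000, attained e.g. along the cycle 0 → 0 with weight 2 and length 1. So λ(A) = 2/1 = 2.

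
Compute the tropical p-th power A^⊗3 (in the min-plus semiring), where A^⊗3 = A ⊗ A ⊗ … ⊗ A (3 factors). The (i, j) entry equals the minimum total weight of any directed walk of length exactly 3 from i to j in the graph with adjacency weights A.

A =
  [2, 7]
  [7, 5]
A^⊗3 =
  [6, 11]
  [11, 15]

Each entry (A^⊗3)_ij equals the minimum over all length-3 walks i = v_0 → v_1 → … → v_3 = j of Σ_t A[v_t][v_{t+1}]. For example, for (i, j) = (0, 1) we minimise over 4 possible intermediate vertex sequences; the minimum is 11, attained along the walk 0 → 0 → 0 → 1.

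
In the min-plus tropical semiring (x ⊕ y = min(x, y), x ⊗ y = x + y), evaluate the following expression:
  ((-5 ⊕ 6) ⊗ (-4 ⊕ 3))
((-5 ⊕ 6) ⊗ (-4 ⊕ 3)) = -9

Expand innermost to outermost. Recall ⊕ takes the minimum of its arguments and ⊗ takes their sum. Working out the expression ((-5 ⊕ 6) ⊗ (-4 ⊕ 3)) gives -9.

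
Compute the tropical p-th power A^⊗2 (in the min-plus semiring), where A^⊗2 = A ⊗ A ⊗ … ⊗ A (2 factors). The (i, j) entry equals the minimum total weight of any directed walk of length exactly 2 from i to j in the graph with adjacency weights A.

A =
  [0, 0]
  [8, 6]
A^⊗2 =
  [0, 0]
  [8, 8]

Each entry (A^⊗2)_ij equals the minimum over all length-2 walks i = v_0 → v_1 → … → v_2 = j of Σ_t A[v_t][v_{t+1}]. For example, for (i, j) = (0, 1) we minimise over 2 possible intermediate vertex sequences; the minimum is 0, attained along the walk 0 → 0 → 1.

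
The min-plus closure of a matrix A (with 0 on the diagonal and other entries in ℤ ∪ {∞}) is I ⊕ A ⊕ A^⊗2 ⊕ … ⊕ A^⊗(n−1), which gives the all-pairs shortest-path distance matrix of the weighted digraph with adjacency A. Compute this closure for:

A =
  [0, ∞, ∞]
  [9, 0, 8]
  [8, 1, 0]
Closure =
  [0, ∞, ∞]
  [9, 0, 8]
  [8, 1, 0]

This is the Floyd-Warshall all-pairs shortest-path computation. For each intermediate vertex k = 0, 1, …, 2, update dist[i][j] ← min(dist[i][j], dist[i][k] + dist[k][j]). The final matrix gives, for each (i, j), the minimum total weight of any directed path from i to j (possibly empty when i = j).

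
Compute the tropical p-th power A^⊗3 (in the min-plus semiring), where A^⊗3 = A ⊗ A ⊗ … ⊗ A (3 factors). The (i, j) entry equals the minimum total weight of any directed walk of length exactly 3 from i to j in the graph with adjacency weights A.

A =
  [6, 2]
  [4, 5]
A^⊗3 =
  [11, 8]
  [10, 11]

Each entry (A^⊗3)_ij equals the minimum over all length-3 walks i = v_0 → v_1 → … → v_3 = j of Σ_t A[v_t][v_{t+1}]. For example, for (i, j) = (0, 1) we minimise over 4 possible intermediate vertex sequences; the minimum is 8, attained along the walk 0 → 1 → 0 → 1.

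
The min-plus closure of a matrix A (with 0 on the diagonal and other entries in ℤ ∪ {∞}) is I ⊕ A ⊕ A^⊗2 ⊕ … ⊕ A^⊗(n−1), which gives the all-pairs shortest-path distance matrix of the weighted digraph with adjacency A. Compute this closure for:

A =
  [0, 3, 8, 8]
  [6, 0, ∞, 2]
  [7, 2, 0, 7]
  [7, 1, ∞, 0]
Closure =
  [0, 3, 8, 5]
  [6, 0, 14, 2]
  [7, 2, 0, 4]
  [7, 1, 15, 0]

This is the Floyd-Warshall all-pairs shortest-path computation. For each intermediate vertex k = 0, 1, …, 3, update dist[i][j] ← min(dist[i][j], dist[i][k] + dist[k][j]). The final matrix gives, for each (i, j), the minimum total weight of any directed path from i to j (possibly empty when i = j).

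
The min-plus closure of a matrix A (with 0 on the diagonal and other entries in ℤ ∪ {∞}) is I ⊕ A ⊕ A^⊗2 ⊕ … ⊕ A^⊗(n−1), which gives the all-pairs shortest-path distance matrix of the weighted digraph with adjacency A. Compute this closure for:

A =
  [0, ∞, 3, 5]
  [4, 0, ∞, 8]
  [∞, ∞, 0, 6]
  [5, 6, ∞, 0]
Closure =
  [0, 11, 3, 5]
  [4, 0, 7, 8]
  [11, 12, 0, 6]
  [5, 6, 8, 0]

This is the Floyd-Warshall all-pairs shortest-path computation. For each intermediate vertex k = 0, 1, …, 3, update dist[i][j] ← min(dist[i][j], dist[i][k] + dist[k][j]). The final matrix gives, for each (i, j), the minimum total weight of any directed path from i to j (possibly empty when i = j).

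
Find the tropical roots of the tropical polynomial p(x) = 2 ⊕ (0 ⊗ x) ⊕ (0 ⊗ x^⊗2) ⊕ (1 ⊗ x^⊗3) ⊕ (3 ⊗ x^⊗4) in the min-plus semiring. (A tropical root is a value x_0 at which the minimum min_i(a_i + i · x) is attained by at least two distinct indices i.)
Roots: {-2, -1, 0, 2}

Each tropical root is a break point of the lower envelope of the lines y = a_i + i · x (there are 5 lines, with slopes 0, 1, ..., 4). Only the lines that attain the minimum somewhere contribute to roots; other lines are dominated. Here the surviving (envelope) indices are i = 4, i = 3, i = 2, i = 1, i = 0.
Intersections between consecutive envelope lines give the roots: for adjacent envelope indices i < j the intersection is x = (a_i − a_j) / (j − i). Reading off the sorted break points: {-2, -1, 0, 2}.
Verification: at each break x_0, at least two indices attain the minimum of min_i(a_i + i · x_0).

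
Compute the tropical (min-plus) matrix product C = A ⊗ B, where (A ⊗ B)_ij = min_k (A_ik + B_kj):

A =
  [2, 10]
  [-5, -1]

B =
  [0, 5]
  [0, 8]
A ⊗ B =
  [2, 7]
  [-5, 0]

Apply the min-plus product entry-by-entry:
  C[0][0] = min over k of (A[0][0] + B[0][0] = 2 + 0 = 2, A[0][1] + B[1][0] = 10 + 0 = 10) = 2 (attained at k = 0)
  C[0][1] = min over k of (A[0][0] + B[0][1] = 2 + 5 = 7, A[0][1] + B[1][1] = 10 + 8 = 18) = 7 (attained at k = 0)
  C[1][0] = min over k of (A[1][0] + B[0][0] = -5 + 0 = -5, A[1][1] + B[1][0] = -1 + 0 = -1) = -5 (attained at k = 0)
  C[1][1] = min over k of (A[1][0] + B[0][1] = -5 + 5 = 0, A[1][1] + B[1][1] = -1 + 8 = 7) = 0 (attained at k = 0)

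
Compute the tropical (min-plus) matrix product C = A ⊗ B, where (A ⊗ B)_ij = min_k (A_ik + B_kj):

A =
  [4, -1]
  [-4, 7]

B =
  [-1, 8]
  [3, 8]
A ⊗ B =
  [2, 7]
  [-5, 4]

Apply the min-plus product entry-by-entry:
  C[0][0] = min over k of (A[0][0] + B[0][0] = 4 + -1 = 3, A[0][1] + B[1][0] = -1 + 3 = 2) = 2 (attained at k = 1)
  C[0][1] = min over k of (A[0][0] + B[0][1] = 4 + 8 = 12, A[0][1] + B[1][1] = -1 + 8 = 7) = 7 (attained at k = 1)
  C[1][0] = min over k of (A[1][0] + B[0][0] = -4 + -1 = -5, A[1][1] + B[1][0] = 7 + 3 = 10) = -5 (attained at k = 0)
  C[1][1] = min over k of (A[1][0] + B[0][1] = -4 + 8 = 4, A[1][1] + B[1][1] = 7 + 8 = 15) = 4 (attained at k = 0)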